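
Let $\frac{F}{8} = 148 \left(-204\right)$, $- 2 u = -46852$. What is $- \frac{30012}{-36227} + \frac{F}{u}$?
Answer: $- \frac{236678340}{24960403} \approx -9.4821$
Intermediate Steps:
$u = 23426$ ($u = \left(- \frac{1}{2}\right) \left(-46852\right) = 23426$)
$F = -241536$ ($F = 8 \cdot 148 \left(-204\right) = 8 \left(-30192\right) = -241536$)
$- \frac{30012}{-36227} + \frac{F}{u} = - \frac{30012}{-36227} - \frac{241536}{23426} = \left(-30012\right) \left(- \frac{1}{36227}\right) - \frac{7104}{689} = \frac{30012}{36227} - \frac{7104}{689} = - \frac{236678340}{24960403}$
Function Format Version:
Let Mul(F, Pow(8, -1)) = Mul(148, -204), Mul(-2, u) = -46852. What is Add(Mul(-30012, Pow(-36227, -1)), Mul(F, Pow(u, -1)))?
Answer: Rational(-236678340, 24960403) ≈ -9.4821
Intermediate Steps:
u = 23426 (u = Mul(Rational(-1, 2), -46852) = 23426)
F = -241536 (F = Mul(8, Mul(148, -204)) = Mul(8, -30192) = -241536)
Add(Mul(-30012, Pow(-36227, -1)), Mul(F, Pow(u, -1))) = Add(Mul(-30012, Pow(-36227, -1)), Mul(-241536, Pow(23426, -1))) = Add(Mul(-30012, Rational(-1, 36227)), Mul(-241536, Rational(1, 23426))) = Add(Rational(30012, 36227), Rational(-7104, 689)) = Rational(-236678340, 24960403)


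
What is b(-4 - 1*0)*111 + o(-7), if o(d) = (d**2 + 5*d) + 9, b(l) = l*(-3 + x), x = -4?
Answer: 3131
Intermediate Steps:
b(l) = -7*l (b(l) = l*(-3 - 4) = l*(-7) = -7*l)
o(d) = 9 + d**2 + 5*d
b(-4 - 1*0)*111 + o(-7) = -7*(-4 - 1*0)*111 + (9 + (-7)**2 + 5*(-7)) = -7*(-4 + 0)*111 + (9 + 49 - 35) = -7*(-4)*111 + 23 = 28*111 + 23 = 3108 + 23 = 3131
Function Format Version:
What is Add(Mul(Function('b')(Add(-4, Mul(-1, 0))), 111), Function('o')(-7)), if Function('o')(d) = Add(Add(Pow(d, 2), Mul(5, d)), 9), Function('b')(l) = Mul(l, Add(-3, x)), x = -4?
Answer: 3131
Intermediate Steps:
Function('b')(l) = Mul(-7, l) (Function('b')(l) = Mul(l, Add(-3, -4)) = Mul(l, -7) = Mul(-7, l))
Function('o')(d) = Add(9, Pow(d, 2), Mul(5, d))
Add(Mul(Function('b')(Add(-4, Mul(-1, 0))), 111), Function('o')(-7)) = Add(Mul(Mul(-7, Add(-4, Mul(-1, 0))), 111), Add(9, Pow(-7, 2), Mul(5, -7))) = Add(Mul(Mul(-7, Add(-4, 0)), 111), Add(9, 49, -35)) = Add(Mul(Mul(-7, -4), 111), 23) = Add(Mul(28, 111), 23) = Add(3108, 23) = 3131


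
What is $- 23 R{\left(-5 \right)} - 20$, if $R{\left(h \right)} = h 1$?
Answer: $95$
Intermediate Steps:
$R{\left(h \right)} = h$
$- 23 R{\left(-5 \right)} - 20 = \left(-23\right) \left(-5\right) - 20 = 115 - 20 = 95$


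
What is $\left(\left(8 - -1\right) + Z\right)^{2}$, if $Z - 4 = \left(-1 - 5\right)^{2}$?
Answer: $2401$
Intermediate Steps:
$Z = 40$ ($Z = 4 + \left(-1 - 5\right)^{2} = 4 + \left(-6\right)^{2} = 4 + 36 = 40$)
$\left(\left(8 - -1\right) + Z\right)^{2} = \left(\left(8 - -1\right) + 40\right)^{2} = \left(\left(8 + 1\right) + 40\right)^{2} = \left(9 + 40\right)^{2} = 49^{2} = 2401$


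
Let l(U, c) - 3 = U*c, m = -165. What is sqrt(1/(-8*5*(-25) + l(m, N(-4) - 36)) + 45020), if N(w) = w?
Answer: sqrt(2602408524783)/7603 ≈ 212.18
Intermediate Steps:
l(U, c) = 3 + U*c
sqrt(1/(-8*5*(-25) + l(m, N(-4) - 36)) + 45020) = sqrt(1/(-8*5*(-25) + (3 - 165*(-4 - 36))) + 45020) = sqrt(1/(-40*(-25) + (3 - 165*(-40))) + 45020) = sqrt(1/(1000 + (3 + 6600)) + 45020) = sqrt(1/(1000 + 6603) + 45020) = sqrt(1/7603 + 45020) = sqrt(342287061/7603) = sqrt(2602408524783)/7603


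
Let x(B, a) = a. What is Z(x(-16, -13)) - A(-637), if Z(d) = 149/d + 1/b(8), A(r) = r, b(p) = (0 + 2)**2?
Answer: 32541/52 ≈ 625.79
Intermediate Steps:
b(p) = 4 (b(p) = 2**2 = 4)
Z(d) = 1/4 + 149/d (Z(d) = 149/d + 1/4 = 1/4 + 149/d)
Z(x(-16, -13)) - A(-637) = (1/4)*(596 - 13)/(-13) - 1*(-637) = (1/4)*(-1/13)*583 + 637 = -583/52 + 637 = 32541/52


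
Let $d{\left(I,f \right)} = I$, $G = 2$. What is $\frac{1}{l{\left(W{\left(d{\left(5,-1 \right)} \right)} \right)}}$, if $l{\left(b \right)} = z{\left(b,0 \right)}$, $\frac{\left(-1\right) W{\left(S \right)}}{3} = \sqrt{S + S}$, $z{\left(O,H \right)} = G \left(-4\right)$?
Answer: $- \frac{1}{8} \approx -0.125$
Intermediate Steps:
$z{\left(O,H \right)} = -8$ ($z{\left(O,H \right)} = 2 \left(-4\right) = -8$)
$W{\left(S \right)} = - 3 \sqrt{2} \sqrt{S}$ ($W{\left(S \right)} = - 3 \sqrt{S + S} = - 3 \sqrt{2 S} = - 3 \sqrt{2} \sqrt{S}$)
$l{\left(b \right)} = -8$
$\frac{1}{l{\left(W{\left(d{\left(5,-1 \right)} \right)} \right)}} = \frac{1}{-8} = - \frac{1}{8}$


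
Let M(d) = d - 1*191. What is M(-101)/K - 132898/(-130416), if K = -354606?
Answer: 3930375805/3853858008 ≈ 1.0199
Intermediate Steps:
M(d) = -191 + d (M(d) = d - 191 = -191 + d)
M(-101)/K - 132898/(-130416) = (-191 - 101)/(-354606) - 132898/(-130416) = -292*(-1/354606) - 132898*(-1/130416) = 146/177303 + 66449/65208 = 3930375805/3853858008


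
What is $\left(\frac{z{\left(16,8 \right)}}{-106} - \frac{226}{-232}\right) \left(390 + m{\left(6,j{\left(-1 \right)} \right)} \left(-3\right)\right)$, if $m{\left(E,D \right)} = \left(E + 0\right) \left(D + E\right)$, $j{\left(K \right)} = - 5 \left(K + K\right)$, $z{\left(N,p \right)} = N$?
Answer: $\frac{258111}{3074} \approx 83.966$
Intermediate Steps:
$j{\left(K \right)} = - 10 K$ ($j{\left(K \right)} = - 5 \cdot 2 K = - 10 K$)
$m{\left(E,D \right)} = E \left(D + E\right)$
$\left(\frac{z{\left(16,8 \right)}}{-106} - \frac{226}{-232}\right) \left(390 + m{\left(6,j{\left(-1 \right)} \right)} \left(-3\right)\right) = \left(\frac{16}{-106} - \frac{226}{-232}\right) \left(390 + 6 \left(\left(-10\right) \left(-1\right) + 6\right) \left(-3\right)\right) = \left(16 \left(- \frac{1}{106}\right) - - \frac{113}{116}\right) \left(390 + 6 \left(10 + 6\right) \left(-3\right)\right) = \left(- \frac{8}{53} + \frac{113}{116}\right) \left(390 + 6 \cdot 16 \left(-3\right)\right) = \frac{5061 \left(390 + 96 \left(-3\right)\right)}{6148} = \frac{5061 \left(390 - 288\right)}{6148} = \frac{5061}{6148} \cdot 102 = \frac{258111}{3074}$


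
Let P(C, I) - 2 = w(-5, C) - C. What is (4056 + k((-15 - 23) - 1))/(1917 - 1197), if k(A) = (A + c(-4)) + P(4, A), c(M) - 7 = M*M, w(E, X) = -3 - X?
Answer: 4031/720 ≈ 5.5986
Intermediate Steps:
P(C, I) = -1 - 2*C (P(C, I) = 2 + ((-3 - C) - C) = 2 + (-3 - 2*C) = -1 - 2*C)
c(M) = 7 + M² (c(M) = 7 + M*M = 7 + M²)
k(A) = 14 + A (k(A) = (A + (7 + (-4)²)) + (-1 - 2*4) = (A + (7 + 16)) + (-1 - 8) = (A + 23) - 9 = (23 + A) - 9 = 14 + A)
(4056 + k((-15 - 23) - 1))/(1917 - 1197) = (4056 + (14 + ((-15 - 23) - 1)))/(1917 - 1197) = (4056 + (14 + (-38 - 1)))/720 = (4056 + (14 - 39))*(1/720) = (4056 - 25)*(1/720) = 4031*(1/720) = 4031/720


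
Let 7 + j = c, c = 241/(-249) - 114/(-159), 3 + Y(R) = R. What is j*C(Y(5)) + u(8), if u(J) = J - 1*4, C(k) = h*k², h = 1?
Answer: -329972/13197 ≈ -25.004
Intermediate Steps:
Y(R) = -3 + R
C(k) = k² (C(k) = 1*k² = k²)
u(J) = -4 + J (u(J) = J - 4 = -4 + J)
c = -3311/13197 (c = 241*(-1/249) - 114*(-1/159) = -241/249 + 38/53 = -3311/13197 ≈ -0.25089)
j = -95690/13197 (j = -7 - 3311/13197 = -95690/13197 ≈ -7.2509)
j*C(Y(5)) + u(8) = -95690*(-3 + 5)²/13197 + (-4 + 8) = -95690/13197*2² + 4 = -95690/13197*4 + 4 = -382760/13197 + 4 = -329972/13197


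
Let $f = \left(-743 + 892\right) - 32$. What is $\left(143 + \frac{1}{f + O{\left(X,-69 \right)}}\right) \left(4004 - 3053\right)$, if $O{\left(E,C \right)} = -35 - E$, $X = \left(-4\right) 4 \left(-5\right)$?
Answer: $\frac{272937}{2} \approx 1.3647 \cdot 10^{5}$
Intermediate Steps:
$f = 117$ ($f = 149 - 32 = 117$)
$X = 80$ ($X = \left(-16\right) \left(-5\right) = 80$)
$\left(143 + \frac{1}{f + O{\left(X,-69 \right)}}\right) \left(4004 - 3053\right) = \left(143 + \frac{1}{117 - 115}\right) \left(4004 - 3053\right) = \left(143 + \frac{1}{117 - 115}\right) 951 = \left(143 + \frac{1}{2}\right) 951 = \frac{287}{2} \cdot 951 = \frac{272937}{2}$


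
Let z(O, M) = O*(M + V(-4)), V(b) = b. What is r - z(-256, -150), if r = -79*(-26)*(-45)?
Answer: -131854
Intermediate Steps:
z(O, M) = O*(-4 + M) (z(O, M) = O*(M - 4) = O*(-4 + M))
r = -92430 (r = 2054*(-45) = -92430)
r - z(-256, -150) = -92430 - (-256)*(-4 - 150) = -92430 - (-256)*(-154) = -92430 - 1*39424 = -92430 - 39424 = -131854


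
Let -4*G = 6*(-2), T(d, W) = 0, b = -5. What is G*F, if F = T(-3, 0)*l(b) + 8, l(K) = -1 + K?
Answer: 24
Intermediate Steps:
G = 3 (G = -3*(-2)/2 = -¼*(-12) = 3)
F = 8 (F = 0*(-1 - 5) + 8 = 0*(-6) + 8 = 0 + 8 = 8)
G*F = 3*8 = 24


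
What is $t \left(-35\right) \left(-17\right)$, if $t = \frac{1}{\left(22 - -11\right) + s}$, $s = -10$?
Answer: $\frac{595}{23} \approx 25.87$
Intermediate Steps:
$t = \frac{1}{23}$ ($t = \frac{1}{\left(22 - -11\right) - 10} = \frac{1}{\left(22 + 11\right) - 10} = \frac{1}{33 - 10} = \frac{1}{23} \approx 0.043478$)
$t \left(-35\right) \left(-17\right) = \frac{1}{23} \left(-35\right) \left(-17\right) = \left(- \frac{35}{23}\right) \left(-17\right) = \frac{595}{23}$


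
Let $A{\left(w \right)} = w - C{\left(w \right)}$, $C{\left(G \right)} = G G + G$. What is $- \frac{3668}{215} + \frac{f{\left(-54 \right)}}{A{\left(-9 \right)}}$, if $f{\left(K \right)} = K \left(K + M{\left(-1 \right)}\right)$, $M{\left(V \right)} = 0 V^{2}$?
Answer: $- \frac{11408}{215} \approx -53.06$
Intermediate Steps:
$C{\left(G \right)} = G + G^{2}$ ($C{\left(G \right)} = G^{2} + G = G + G^{2}$)
$M{\left(V \right)} = 0$
$A{\left(w \right)} = w - w \left(1 + w\right)$
$f{\left(K \right)} = K^{2}$ ($f{\left(K \right)} = K \left(K + 0\right) = K K = K^{2}$)
$- \frac{3668}{215} + \frac{f{\left(-54 \right)}}{A{\left(-9 \right)}} = - \frac{3668}{215} + \frac{\left(-54\right)^{2}}{\left(-1\right) \left(-9\right)^{2}} = \left(-3668\right) \frac{1}{215} + \frac{2916}{\left(-1\right) 81} = - \frac{3668}{215} + \frac{2916}{-81} = - \frac{3668}{215} + 2916 \left(- \frac{1}{81}\right) = - \frac{3668}{215} - 36 = - \frac{11408}{215}$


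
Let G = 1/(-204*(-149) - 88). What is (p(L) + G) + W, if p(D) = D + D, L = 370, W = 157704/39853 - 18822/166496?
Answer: 1699892151224359/2285280057808 ≈ 743.84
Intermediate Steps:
W = 1159407819/301607504 (W = 157704*(1/39853) - 18822*1/166496 = 157704/39853 - 9411/83248 = 1159407819/301607504 ≈ 3.8441)
p(D) = 2*D
G = 1/30308 (G = 1/(30396 - 88) = 1/30308 ≈ 3.2995e-5)
(p(L) + G) + W = (2*370 + 1/30308) + 1159407819/301607504 = (740 + 1/30308) + 1159407819/301607504 = 22427921/30308 + 1159407819/301607504 = 1699892151224359/2285280057808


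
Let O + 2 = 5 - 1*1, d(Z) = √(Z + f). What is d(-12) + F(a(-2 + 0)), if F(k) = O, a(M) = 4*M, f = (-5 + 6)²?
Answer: 2 + I*√11 ≈ 2.0 + 3.3166*I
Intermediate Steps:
f = 1 (f = 1² = 1)
d(Z) = √(1 + Z) (d(Z) = √(Z + 1) = √(1 + Z))
O = 2 (O = -2 + (5 - 1*1) = -2 + (5 - 1) = -2 + 4 = 2)
F(k) = 2
d(-12) + F(a(-2 + 0)) = √(1 - 12) + 2 = √(-11) + 2 = I*√11 + 2 = 2 + I*√11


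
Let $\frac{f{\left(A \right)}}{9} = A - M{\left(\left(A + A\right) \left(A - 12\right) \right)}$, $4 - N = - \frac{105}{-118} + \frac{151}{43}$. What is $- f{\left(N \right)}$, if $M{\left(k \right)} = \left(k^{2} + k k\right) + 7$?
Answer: $\frac{76693029833864430}{41426845904161} \approx 1851.3$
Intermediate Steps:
$M{\left(k \right)} = 7 + 2 k^{2}$ ($M{\left(k \right)} = \left(k^{2} + k^{2}\right) + 7 = 2 k^{2} + 7 = 7 + 2 k^{2}$)
$N = - \frac{2037}{5074}$ ($N = 4 - \left(- \frac{105}{-118} + \frac{151}{43}\right) = 4 - \left(\left(-105\right) \left(- \frac{1}{118}\right) + 151 \cdot \frac{1}{43}\right) = 4 - \left(\frac{105}{118} + \frac{151}{43}\right) = 4 - \frac{22333}{5074} = - \frac{2037}{5074} \approx -0.40146$)
$f{\left(A \right)} = -63 + 9 A - 72 A^{2} \left(-12 + A\right)^{2}$ ($f{\left(A \right)} = 9 \left(A - \left(7 + 2 \left(\left(A + A\right) \left(A - 12\right)\right)^{2}\right)\right) = 9 \left(A - \left(7 + 2 \left(2 A \left(-12 + A\right)\right)^{2}\right)\right) = 9 \left(A - \left(7 + 2 \cdot 4 A^{2} \left(-12 + A\right)^{2}\right)\right) = 9 \left(A - \left(7 + 8 A^{2} \left(-12 + A\right)^{2}\right)\right) = 9 \left(-7 + A - 8 A^{2} \left(-12 + A\right)^{2}\right) = -63 + 9 A - 72 A^{2} \left(-12 + A\right)^{2}$)
$- f{\left(N \right)} = - (-63 + 9 \left(- \frac{2037}{5074}\right) - 72 \left(- \frac{2037}{5074}\right)^{2} \left(-12 - \frac{2037}{5074}\right)^{2}) = - (-63 - \frac{18333}{5074} - \frac{74688642 \left(- \frac{62925}{5074}\right)^{2}}{6436369}) = - (-63 - \frac{18333}{5074} - \frac{74688642}{6436369} \cdot \frac{3959555625}{25745476}) = - (-63 - \frac{18333}{5074} - \frac{147866916277355625}{82853691808322}) = \left(-1\right) \left(- \frac{76693029833864430}{41426845904161}\right) = \frac{76693029833864430}{41426845904161}$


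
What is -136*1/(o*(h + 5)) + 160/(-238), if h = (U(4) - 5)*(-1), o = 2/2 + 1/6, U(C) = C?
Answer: -2392/119 ≈ -20.101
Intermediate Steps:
o = 7/6 (o = 2*(½) + 1*(⅙) = 1 + ⅙ = 7/6 ≈ 1.1667)
h = 1 (h = (4 - 5)*(-1) = -1*(-1) = 1)
-136*1/(o*(h + 5)) + 160/(-238) = -136*6/(7*(1 + 5)) + 160/(-238) = -136/(6*(7/6)) + 160*(-1/238) = -136/7 - 80/119 = -2392/119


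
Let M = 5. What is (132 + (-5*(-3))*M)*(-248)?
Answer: -51336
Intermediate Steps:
(132 + (-5*(-3))*M)*(-248) = (132 - 5*(-3)*5)*(-248) = (132 + 15*5)*(-248) = (132 + 75)*(-248) = 207*(-248) = -51336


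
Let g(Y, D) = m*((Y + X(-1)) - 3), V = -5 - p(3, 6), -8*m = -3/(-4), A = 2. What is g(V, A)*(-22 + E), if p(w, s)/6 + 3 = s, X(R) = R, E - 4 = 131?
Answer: 9153/32 ≈ 286.03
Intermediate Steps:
E = 135 (E = 4 + 131 = 135)
p(w, s) = -18 + 6*s
m = -3/32 (m = -(-3)/(8*(-4)) = -(-3)*(-1)/(8*4) = -⅛*¾ = -3/32 ≈ -0.093750)
V = -23 (V = -5 - (-18 + 6*6) = -5 - (-18 + 36) = -5 - 1*18 = -5 - 18 = -23)
g(Y, D) = 3/8 - 3*Y/32 (g(Y, D) = -3*((Y - 1) - 3)/32 = -3*((-1 + Y) - 3)/32 = -3*(-4 + Y)/32 = 3/8 - 3*Y/32)
g(V, A)*(-22 + E) = (3/8 - 3/32*(-23))*(-22 + 135) = (3/8 + 69/32)*113 = (81/32)*113 = 9153/32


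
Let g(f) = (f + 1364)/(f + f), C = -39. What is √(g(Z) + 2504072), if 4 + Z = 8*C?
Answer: 3*√1736433667/79 ≈ 1582.4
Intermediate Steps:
Z = -316 (Z = -4 + 8*(-39) = -4 - 312 = -316)
g(f) = (1364 + f)/(2*f) (g(f) = (1364 + f)/((2*f)) = (1364 + f)*(1/(2*f)) = (1364 + f)/(2*f))
√(g(Z) + 2504072) = √((½)*(1364 - 316)/(-316) + 2504072) = √((½)*(-1/316)*1048 + 2504072) = √(-131/79 + 2504072) = √(197821557/79) = 3*√1736433667/79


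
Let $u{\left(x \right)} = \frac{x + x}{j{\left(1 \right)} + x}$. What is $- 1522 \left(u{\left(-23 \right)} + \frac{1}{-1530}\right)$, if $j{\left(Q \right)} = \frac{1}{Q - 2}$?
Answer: $- \frac{4461743}{1530} \approx -2916.2$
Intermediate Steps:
$j{\left(Q \right)} = \frac{1}{-2 + Q}$
$u{\left(x \right)} = \frac{2 x}{-1 + x}$ ($u{\left(x \right)} = \frac{x + x}{\frac{1}{-2 + 1} + x} = \frac{2 x}{\frac{1}{-1} + x} = \frac{2 x}{-1 + x}$)
$- 1522 \left(u{\left(-23 \right)} + \frac{1}{-1530}\right) = - 1522 \left(2 \left(-23\right) \frac{1}{-1 - 23} + \frac{1}{-1530}\right) = - 1522 \left(2 \left(-23\right) \frac{1}{-24} - \frac{1}{1530}\right) = - 1522 \left(2 \left(-23\right) \left(- \frac{1}{24}\right) - \frac{1}{1530}\right) = - 1522 \left(\frac{23}{12} - \frac{1}{1530}\right) = \left(-1522\right) \frac{5863}{3060} = - \frac{4461743}{1530}$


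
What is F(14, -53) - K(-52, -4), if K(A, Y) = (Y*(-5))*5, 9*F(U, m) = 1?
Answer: -899/9 ≈ -99.889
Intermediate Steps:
F(U, m) = ⅑ (F(U, m) = (⅑)*1 = ⅑)
K(A, Y) = -25*Y (K(A, Y) = -5*Y*5 = -25*Y)
F(14, -53) - K(-52, -4) = ⅑ - (-25)*(-4) = ⅑ - 1*100 = ⅑ - 100 = -899/9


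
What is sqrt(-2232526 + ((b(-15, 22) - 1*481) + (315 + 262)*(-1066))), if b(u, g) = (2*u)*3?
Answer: I*sqrt(2848179) ≈ 1687.7*I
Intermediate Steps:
b(u, g) = 6*u
sqrt(-2232526 + ((b(-15, 22) - 1*481) + (315 + 262)*(-1066))) = sqrt(-2232526 + ((6*(-15) - 1*481) + (315 + 262)*(-1066))) = sqrt(-2232526 + ((-90 - 481) + 577*(-1066))) = sqrt(-2232526 + (-571 - 615082)) = sqrt(-2232526 - 615653) = sqrt(-2848179) = I*sqrt(2848179)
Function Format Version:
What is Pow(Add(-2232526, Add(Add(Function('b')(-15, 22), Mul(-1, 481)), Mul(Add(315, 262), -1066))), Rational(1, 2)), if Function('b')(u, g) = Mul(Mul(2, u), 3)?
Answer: Mul(I, Pow(2848179, Rational(1, 2))) ≈ Mul(1687.7, I)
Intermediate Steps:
Function('b')(u, g) = Mul(6, u)
Pow(Add(-2232526, Add(Add(Function('b')(-15, 22), Mul(-1, 481)), Mul(Add(315, 262), -1066))), Rational(1, 2)) = Pow(Add(-2232526, Add(Add(Mul(6, -15), Mul(-1, 481)), Mul(Add(315, 262), -1066))), Rational(1, 2)) = Pow(Add(-2232526, Add(Add(-90, -481), Mul(577, -1066))), Rational(1, 2)) = Pow(Add(-2232526, Add(-571, -615082)), Rational(1, 2)) = Pow(Add(-2232526, -615653), Rational(1, 2)) = Pow(-2848179, Rational(1, 2)) = Mul(I, Pow(2848179, Rational(1, 2)))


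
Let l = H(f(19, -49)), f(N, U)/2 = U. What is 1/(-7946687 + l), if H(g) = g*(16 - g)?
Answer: -1/7957859 ≈ -1.2566e-7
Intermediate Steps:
f(N, U) = 2*U
l = -11172 (l = (2*(-49))*(16 - 2*(-49)) = -98*(16 - 1*(-98)) = -98*(16 + 98) = -98*114 = -11172)
1/(-7946687 + l) = 1/(-7946687 - 11172) = 1/(-7957859) = -1/7957859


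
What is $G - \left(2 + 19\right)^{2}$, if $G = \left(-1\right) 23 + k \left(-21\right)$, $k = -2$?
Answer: $-422$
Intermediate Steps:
$G = 19$ ($G = \left(-1\right) 23 - -42 = -23 + 42 = 19$)
$G - \left(2 + 19\right)^{2} = 19 - \left(2 + 19\right)^{2} = 19 - 21^{2} = 19 - 441 = -422$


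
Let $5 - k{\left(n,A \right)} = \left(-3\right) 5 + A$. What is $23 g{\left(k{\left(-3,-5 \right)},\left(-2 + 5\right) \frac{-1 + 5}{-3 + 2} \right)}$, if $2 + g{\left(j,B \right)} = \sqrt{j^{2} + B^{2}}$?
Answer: $-46 + 23 \sqrt{769} \approx 591.81$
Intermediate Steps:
$k{\left(n,A \right)} = 20 - A$ ($k{\left(n,A \right)} = 5 - \left(\left(-3\right) 5 + A\right) = 5 - \left(-15 + A\right) = 20 - A$)
$g{\left(j,B \right)} = -2 + \sqrt{B^{2} + j^{2}}$ ($g{\left(j,B \right)} = -2 + \sqrt{j^{2} + B^{2}} = -2 + \sqrt{B^{2} + j^{2}}$)
$23 g{\left(k{\left(-3,-5 \right)},\left(-2 + 5\right) \frac{-1 + 5}{-3 + 2} \right)} = 23 \left(-2 + \sqrt{\left(\left(-2 + 5\right) \frac{-1 + 5}{-3 + 2}\right)^{2} + \left(20 - -5\right)^{2}}\right) = 23 \left(-2 + \sqrt{\left(3 \frac{4}{-1}\right)^{2} + \left(20 + 5\right)^{2}}\right) = 23 \left(-2 + \sqrt{\left(3 \cdot 4 \left(-1\right)\right)^{2} + 25^{2}}\right) = 23 \left(-2 + \sqrt{\left(3 \left(-4\right)\right)^{2} + 625}\right) = 23 \left(-2 + \sqrt{\left(-12\right)^{2} + 625}\right) = 23 \left(-2 + \sqrt{144 + 625}\right) = 23 \left(-2 + \sqrt{769}\right) = -46 + 23 \sqrt{769}$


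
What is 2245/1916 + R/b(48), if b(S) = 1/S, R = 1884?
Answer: 173269957/1916 ≈ 90433.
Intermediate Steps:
2245/1916 + R/b(48) = 2245/1916 + 1884/(1/48) = 2245*(1/1916) + 1884/(1/48) = 2245/1916 + 1884*48 = 2245/1916 + 90432 = 173269957/1916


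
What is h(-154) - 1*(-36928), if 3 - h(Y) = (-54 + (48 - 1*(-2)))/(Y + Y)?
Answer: 2843686/77 ≈ 36931.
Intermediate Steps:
h(Y) = 3 + 2/Y (h(Y) = 3 - (-54 + (48 - 1*(-2)))/(Y + Y) = 3 - (-54 + (48 + 2))/(2*Y) = 3 - (-54 + 50)*1/(2*Y) = 3 - (-4)*1/(2*Y) = 3 - (-2)/Y = 3 + 2/Y)
h(-154) - 1*(-36928) = (3 + 2/(-154)) - 1*(-36928) = (3 + 2*(-1/154)) + 36928 = (3 - 1/77) + 36928 = 230/77 + 36928 = 2843686/77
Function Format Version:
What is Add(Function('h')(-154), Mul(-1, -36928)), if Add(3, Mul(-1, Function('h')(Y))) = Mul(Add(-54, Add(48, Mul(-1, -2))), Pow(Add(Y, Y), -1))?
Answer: Rational(2843686, 77) ≈ 36931.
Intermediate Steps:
Function('h')(Y) = Add(3, Mul(2, Pow(Y, -1))) (Function('h')(Y) = Add(3, Mul(-1, Mul(Add(-54, Add(48, Mul(-1, -2))), Pow(Add(Y, Y), -1)))) = Add(3, Mul(-1, Mul(Add(-54, Add(48, 2)), Pow(Mul(2, Y), -1)))) = Add(3, Mul(-1, Mul(Add(-54, 50), Mul(Rational(1, 2), Pow(Y, -1))))) = Add(3, Mul(-1, Mul(-4, Mul(Rational(1, 2), Pow(Y, -1))))) = Add(3, Mul(-1, Mul(-2, Pow(Y, -1)))) = Add(3, Mul(2, Pow(Y, -1))))
Add(Function('h')(-154), Mul(-1, -36928)) = Add(Add(3, Mul(2, Pow(-154, -1))), Mul(-1, -36928)) = Add(Add(3, Mul(2, Rational(-1, 154))), 36928) = Add(Add(3, Rational(-1, 77)), 36928) = Add(Rational(230, 77), 36928) = Rational(2843686, 77)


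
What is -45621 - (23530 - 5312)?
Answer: -63839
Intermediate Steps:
-45621 - (23530 - 5312) = -45621 - 1*18218 = -45621 - 18218 = -63839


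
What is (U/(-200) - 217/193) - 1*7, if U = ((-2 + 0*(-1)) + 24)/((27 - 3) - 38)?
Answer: -2193077/270200 ≈ -8.1165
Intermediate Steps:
U = -11/7 (U = ((-2 + 0) + 24)/(24 - 38) = (-2 + 24)/(-14) = 22*(-1/14) = -11/7 ≈ -1.5714)
(U/(-200) - 217/193) - 1*7 = (-11/7/(-200) - 217/193) - 1*7 = (-11/7*(-1/200) - 217*1/193) - 7 = (11/1400 - 217/193) - 7 = -301677/270200 - 7 = -2193077/270200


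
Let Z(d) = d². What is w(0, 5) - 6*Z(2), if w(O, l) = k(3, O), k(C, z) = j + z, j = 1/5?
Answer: -119/5 ≈ -23.800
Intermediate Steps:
j = ⅕ ≈ 0.20000
k(C, z) = ⅕ + z
w(O, l) = ⅕ + O
w(0, 5) - 6*Z(2) = (⅕ + 0) - 6*2² = ⅕ - 6*4 = ⅕ - 24 = -119/5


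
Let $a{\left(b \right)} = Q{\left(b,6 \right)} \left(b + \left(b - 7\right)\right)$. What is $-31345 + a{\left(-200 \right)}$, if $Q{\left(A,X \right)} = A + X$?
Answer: $47613$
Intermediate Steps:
$a{\left(b \right)} = \left(-7 + 2 b\right) \left(6 + b\right)$ ($a{\left(b \right)} = \left(b + 6\right) \left(b + \left(b - 7\right)\right) = \left(6 + b\right) \left(b + \left(-7 + b\right)\right) = \left(6 + b\right) \left(-7 + 2 b\right) = \left(-7 + 2 b\right) \left(6 + b\right)$)
$-31345 + a{\left(-200 \right)} = -31345 + \left(-7 + 2 \left(-200\right)\right) \left(6 - 200\right) = -31345 + \left(-7 - 400\right) \left(-194\right) = -31345 - -78958 = -31345 + 78958 = 47613$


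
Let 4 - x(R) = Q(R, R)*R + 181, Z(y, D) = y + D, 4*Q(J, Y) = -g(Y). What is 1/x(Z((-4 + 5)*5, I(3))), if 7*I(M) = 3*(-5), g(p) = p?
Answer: -49/8573 ≈ -0.0057156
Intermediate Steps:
I(M) = -15/7 (I(M) = (3*(-5))/7 = (1/7)*(-15) = -15/7)
Q(J, Y) = -Y/4 (Q(J, Y) = (-Y)/4 = -Y/4)
Z(y, D) = D + y
x(R) = -177 + R**2/4 (x(R) = 4 - ((-R/4)*R + 181) = 4 - (-R**2/4 + 181) = 4 - (181 - R**2/4) = 4 + (-181 + R**2/4) = -177 + R**2/4)
1/x(Z((-4 + 5)*5, I(3))) = 1/(-177 + (-15/7 + (-4 + 5)*5)**2/4) = 1/(-177 + (-15/7 + 1*5)**2/4) = 1/(-177 + (-15/7 + 5)**2/4) = 1/(-177 + (20/7)**2/4) = 1/(-177 + (1/4)*(400/49)) = 1/(-177 + 100/49) = 1/(-8573/49) = -49/8573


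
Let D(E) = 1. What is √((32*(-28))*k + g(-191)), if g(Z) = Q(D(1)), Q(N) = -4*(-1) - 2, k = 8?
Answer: I*√7166 ≈ 84.652*I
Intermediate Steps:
Q(N) = 2 (Q(N) = 4 - 2 = 2)
g(Z) = 2
√((32*(-28))*k + g(-191)) = √((32*(-28))*8 + 2) = √(-896*8 + 2) = √(-7168 + 2) = √(-7166) = I*√7166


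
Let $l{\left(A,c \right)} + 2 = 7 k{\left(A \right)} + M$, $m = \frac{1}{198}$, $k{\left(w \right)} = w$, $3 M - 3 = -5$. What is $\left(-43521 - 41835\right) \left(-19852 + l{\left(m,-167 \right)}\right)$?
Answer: $\frac{18641831014}{11} \approx 1.6947 \cdot 10^{9}$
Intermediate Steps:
$M = - \frac{2}{3}$ ($M = 1 + \frac{1}{3} \left(-5\right) = 1 - \frac{5}{3} = - \frac{2}{3} \approx -0.66667$)
$m = \frac{1}{198} \approx 0.0050505$
$l{\left(A,c \right)} = - \frac{8}{3} + 7 A$ ($l{\left(A,c \right)} = -2 + \left(7 A - \frac{2}{3}\right) = -2 + \left(- \frac{2}{3} + 7 A\right) = - \frac{8}{3} + 7 A$)
$\left(-43521 - 41835\right) \left(-19852 + l{\left(m,-167 \right)}\right) = \left(-43521 - 41835\right) \left(-19852 + \left(- \frac{8}{3} + 7 \cdot \frac{1}{198}\right)\right) = - 85356 \left(-19852 + \left(- \frac{8}{3} + \frac{7}{198}\right)\right) = - 85356 \left(-19852 - \frac{521}{198}\right) = \left(-85356\right) \left(- \frac{3931217}{198}\right) = \frac{18641831014}{11}$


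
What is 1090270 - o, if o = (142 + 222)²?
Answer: 957774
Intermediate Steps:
o = 132496 (o = 364² = 132496)
1090270 - o = 1090270 - 1*132496 = 1090270 - 132496 = 957774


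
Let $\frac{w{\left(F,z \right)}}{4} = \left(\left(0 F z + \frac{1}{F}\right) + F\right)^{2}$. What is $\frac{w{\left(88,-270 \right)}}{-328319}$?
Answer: $- \frac{59985025}{635625584} \approx -0.094372$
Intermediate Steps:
$w{\left(F,z \right)} = 4 \left(F + \frac{1}{F}\right)^{2}$ ($w{\left(F,z \right)} = 4 \left(\left(0 F z + \frac{1}{F}\right) + F\right)^{2} = 4 \left(\left(0 z + \frac{1}{F}\right) + F\right)^{2} = 4 \left(\left(0 + \frac{1}{F}\right) + F\right)^{2} = 4 \left(\frac{1}{F} + F\right)^{2} = 4 \left(F + \frac{1}{F}\right)^{2}$)
$\frac{w{\left(88,-270 \right)}}{-328319} = \frac{4 \cdot \frac{1}{7744} \left(1 + 88^{2}\right)^{2}}{-328319} = 4 \cdot \frac{1}{7744} \left(1 + 7744\right)^{2} \left(- \frac{1}{328319}\right) = 4 \cdot \frac{1}{7744} \cdot 7745^{2} \left(- \frac{1}{328319}\right) = 4 \cdot \frac{1}{7744} \cdot 59985025 \left(- \frac{1}{328319}\right) = \frac{59985025}{1936} \left(- \frac{1}{328319}\right) = - \frac{59985025}{635625584}$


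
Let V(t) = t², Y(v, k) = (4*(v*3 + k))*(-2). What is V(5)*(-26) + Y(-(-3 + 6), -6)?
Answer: -530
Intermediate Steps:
Y(v, k) = -24*v - 8*k (Y(v, k) = (4*(3*v + k))*(-2) = (4*(k + 3*v))*(-2) = (4*k + 12*v)*(-2) = -24*v - 8*k)
V(5)*(-26) + Y(-(-3 + 6), -6) = 5²*(-26) + (-(-24)*(-3 + 6) - 8*(-6)) = 25*(-26) + (-(-24)*3 + 48) = -650 + (-24*(-3) + 48) = -650 + (72 + 48) = -650 + 120 = -530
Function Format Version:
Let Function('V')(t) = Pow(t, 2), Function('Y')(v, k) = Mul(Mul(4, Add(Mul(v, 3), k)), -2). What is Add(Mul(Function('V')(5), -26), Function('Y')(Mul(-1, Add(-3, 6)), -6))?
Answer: -530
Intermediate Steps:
Function('Y')(v, k) = Add(Mul(-24, v), Mul(-8, k)) (Function('Y')(v, k) = Mul(Mul(4, Add(Mul(3, v), k)), -2) = Mul(Mul(4, Add(k, Mul(3, v))), -2) = Mul(Add(Mul(4, k), Mul(12, v)), -2) = Add(Mul(-24, v), Mul(-8, k)))
Add(Mul(Function('V')(5), -26), Function('Y')(Mul(-1, Add(-3, 6)), -6)) = Add(Mul(Pow(5, 2), -26), Add(Mul(-24, Mul(-1, Add(-3, 6))), Mul(-8, -6))) = Add(Mul(25, -26), Add(Mul(-24, Mul(-1, 3)), 48)) = Add(-650, Add(Mul(-24, -3), 48)) = Add(-650, Add(72, 48)) = Add(-650, 120) = -530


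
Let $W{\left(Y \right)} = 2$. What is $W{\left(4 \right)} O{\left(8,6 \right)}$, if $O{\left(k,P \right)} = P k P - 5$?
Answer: $566$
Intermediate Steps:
$O{\left(k,P \right)} = -5 + k P^{2}$ ($O{\left(k,P \right)} = k P^{2} - 5 = -5 + k P^{2}$)
$W{\left(4 \right)} O{\left(8,6 \right)} = 2 \left(-5 + 8 \cdot 6^{2}\right) = 2 \left(-5 + 8 \cdot 36\right) = 2 \left(-5 + 288\right) = 2 \cdot 283 = 566$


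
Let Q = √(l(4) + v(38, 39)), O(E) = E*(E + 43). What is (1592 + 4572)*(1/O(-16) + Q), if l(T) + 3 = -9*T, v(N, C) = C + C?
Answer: -1541/108 + 6164*√39 ≈ 38480.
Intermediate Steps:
v(N, C) = 2*C
l(T) = -3 - 9*T
O(E) = E*(43 + E)
Q = √39 (Q = √((-3 - 9*4) + 2*39) = √((-3 - 36) + 78) = √(-39 + 78) = √39 ≈ 6.2450)
(1592 + 4572)*(1/O(-16) + Q) = (1592 + 4572)*(1/(-16*(43 - 16)) + √39) = 6164*(1/(-16*27) + √39) = 6164*(1/(-432) + √39) = 6164*(-1/432 + √39) = -1541/108 + 6164*√39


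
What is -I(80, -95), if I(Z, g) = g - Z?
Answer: 175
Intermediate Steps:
-I(80, -95) = -(-95 - 1*80) = -(-95 - 80) = -1*(-175) = 175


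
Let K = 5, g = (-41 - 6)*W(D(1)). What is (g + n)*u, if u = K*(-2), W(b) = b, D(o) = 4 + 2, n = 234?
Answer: 480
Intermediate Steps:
D(o) = 6
g = -282 (g = (-41 - 6)*6 = -47*6 = -282)
u = -10 (u = 5*(-2) = -10)
(g + n)*u = (-282 + 234)*(-10) = -48*(-10) = 480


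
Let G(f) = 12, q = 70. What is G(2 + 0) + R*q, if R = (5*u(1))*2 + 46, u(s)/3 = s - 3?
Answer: -968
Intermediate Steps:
u(s) = -9 + 3*s (u(s) = 3*(s - 3) = 3*(-3 + s) = -9 + 3*s)
R = -14 (R = (5*(-9 + 3*1))*2 + 46 = (5*(-9 + 3))*2 + 46 = (5*(-6))*2 + 46 = -30*2 + 46 = -60 + 46 = -14)
G(2 + 0) + R*q = 12 - 14*70 = 12 - 980 = -968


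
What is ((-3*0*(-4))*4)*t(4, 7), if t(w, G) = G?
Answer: 0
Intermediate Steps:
((-3*0*(-4))*4)*t(4, 7) = ((-3*0*(-4))*4)*7 = ((0*(-4))*4)*7 = (0*4)*7 = 0*7 = 0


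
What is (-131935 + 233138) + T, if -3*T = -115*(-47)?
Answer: 298204/3 ≈ 99401.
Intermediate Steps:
T = -5405/3 (T = -(-115)*(-47)/3 = -⅓*5405 = -5405/3 ≈ -1801.7)
(-131935 + 233138) + T = (-131935 + 233138) - 5405/3 = 101203 - 5405/3 = 298204/3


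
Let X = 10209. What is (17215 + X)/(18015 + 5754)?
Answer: 27424/23769 ≈ 1.1538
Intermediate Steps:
(17215 + X)/(18015 + 5754) = (17215 + 10209)/(18015 + 5754) = 27424/23769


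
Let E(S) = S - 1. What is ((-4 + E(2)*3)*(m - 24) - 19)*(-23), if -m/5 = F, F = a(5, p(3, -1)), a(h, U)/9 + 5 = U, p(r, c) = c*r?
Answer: 8165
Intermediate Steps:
a(h, U) = -45 + 9*U
F = -72 (F = -45 + 9*(-1*3) = -45 + 9*(-3) = -45 - 27 = -72)
m = 360 (m = -5*(-72) = 360)
E(S) = -1 + S
((-4 + E(2)*3)*(m - 24) - 19)*(-23) = ((-4 + (-1 + 2)*3)*(360 - 24) - 19)*(-23) = ((-4 + 1*3)*336 - 19)*(-23) = ((-4 + 3)*336 - 19)*(-23) = (-1*336 - 19)*(-23) = (-336 - 19)*(-23) = -355*(-23) = 8165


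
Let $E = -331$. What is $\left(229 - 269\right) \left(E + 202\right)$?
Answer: $5160$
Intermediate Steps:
$\left(229 - 269\right) \left(E + 202\right) = \left(229 - 269\right) \left(-331 + 202\right) = \left(-40\right) \left(-129\right) = 5160$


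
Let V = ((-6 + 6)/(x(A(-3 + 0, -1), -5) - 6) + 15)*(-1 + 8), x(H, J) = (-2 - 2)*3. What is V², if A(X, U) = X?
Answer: 11025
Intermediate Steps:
x(H, J) = -12 (x(H, J) = -4*3 = -12)
V = 105 (V = ((-6 + 6)/(-12 - 6) + 15)*(-1 + 8) = (0/(-18) + 15)*7 = (0*(-1/18) + 15)*7 = (0 + 15)*7 = 15*7 = 105)
V² = 105² = 11025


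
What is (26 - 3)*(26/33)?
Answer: 598/33 ≈ 18.121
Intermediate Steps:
(26 - 3)*(26/33) = 23*(26*(1/33)) = 23*(26/33) = 598/33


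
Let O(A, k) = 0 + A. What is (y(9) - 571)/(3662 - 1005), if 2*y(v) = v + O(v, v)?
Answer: -562/2657 ≈ -0.21152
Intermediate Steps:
O(A, k) = A
y(v) = v (y(v) = (v + v)/2 = (2*v)/2 = v)
(y(9) - 571)/(3662 - 1005) = (9 - 571)/(3662 - 1005) = -562/2657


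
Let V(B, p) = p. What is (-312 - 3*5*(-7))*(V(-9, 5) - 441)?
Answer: 90252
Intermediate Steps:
(-312 - 3*5*(-7))*(V(-9, 5) - 441) = (-312 - 3*5*(-7))*(5 - 441) = (-312 - 15*(-7))*(-436) = (-312 + 105)*(-436) = -207*(-436) = 90252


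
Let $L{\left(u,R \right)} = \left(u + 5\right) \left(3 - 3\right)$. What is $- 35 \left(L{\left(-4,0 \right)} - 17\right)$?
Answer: $595$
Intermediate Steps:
$L{\left(u,R \right)} = 0$ ($L{\left(u,R \right)} = \left(5 + u\right) 0 = 0$)
$- 35 \left(L{\left(-4,0 \right)} - 17\right) = - 35 \left(0 - 17\right) = \left(-35\right) \left(-17\right) = 595$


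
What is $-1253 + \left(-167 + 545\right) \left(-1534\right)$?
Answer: $-581105$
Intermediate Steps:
$-1253 + \left(-167 + 545\right) \left(-1534\right) = -1253 + 378 \left(-1534\right) = -1253 - 579852 = -581105$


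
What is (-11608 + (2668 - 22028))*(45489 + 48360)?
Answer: -2906315832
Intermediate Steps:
(-11608 + (2668 - 22028))*(45489 + 48360) = (-11608 - 19360)*93849 = -30968*93849 = -2906315832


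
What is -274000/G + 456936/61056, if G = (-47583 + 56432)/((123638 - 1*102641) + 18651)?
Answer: -27636707811889/22511856 ≈ -1.2277e+6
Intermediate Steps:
G = 8849/39648 (G = 8849/((123638 - 102641) + 18651) = 8849/(20997 + 18651) = 8849/39648 ≈ 0.22319)
-274000/G + 456936/61056 = -274000/8849/39648 + 456936/61056 = -274000*39648/8849 + 456936*(1/61056) = -10863552000/8849 + 19039/2544 = -27636707811889/22511856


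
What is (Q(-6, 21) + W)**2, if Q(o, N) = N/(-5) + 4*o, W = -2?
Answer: 22801/25 ≈ 912.04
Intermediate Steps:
Q(o, N) = 4*o - N/5 (Q(o, N) = N*(-1/5) + 4*o = -N/5 + 4*o = 4*o - N/5)
(Q(-6, 21) + W)**2 = ((4*(-6) - 1/5*21) - 2)**2 = ((-24 - 21/5) - 2)**2 = (-141/5 - 2)**2 = (-151/5)**2 = 22801/25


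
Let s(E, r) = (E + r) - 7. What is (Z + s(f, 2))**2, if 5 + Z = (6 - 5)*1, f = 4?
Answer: 25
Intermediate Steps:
s(E, r) = -7 + E + r
Z = -4 (Z = -5 + (6 - 5)*1 = -5 + 1*1 = -5 + 1 = -4)
(Z + s(f, 2))**2 = (-4 + (-7 + 4 + 2))**2 = (-4 - 1)**2 = (-5)**2 = 25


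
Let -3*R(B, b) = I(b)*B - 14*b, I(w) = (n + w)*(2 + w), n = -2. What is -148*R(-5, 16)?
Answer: -219632/3 ≈ -73211.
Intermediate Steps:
I(w) = (-2 + w)*(2 + w)
R(B, b) = 14*b/3 - B*(-4 + b²)/3 (R(B, b) = -((-4 + b²)*B - 14*b)/3 = -(B*(-4 + b²) - 14*b)/3 = -(-14*b + B*(-4 + b²))/3 = 14*b/3 - B*(-4 + b²)/3)
-148*R(-5, 16) = -148*((14/3)*16 - ⅓*(-5)*(-4 + 16²)) = -148*(224/3 - ⅓*(-5)*(-4 + 256)) = -148*(224/3 - ⅓*(-5)*252) = -148*(224/3 + 420) = -148*1484/3 = -219632/3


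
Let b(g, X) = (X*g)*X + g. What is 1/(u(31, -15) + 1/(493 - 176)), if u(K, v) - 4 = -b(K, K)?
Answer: -317/9452305 ≈ -3.3537e-5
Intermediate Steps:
b(g, X) = g + g*X² (b(g, X) = g*X² + g = g + g*X²)
u(K, v) = 4 - K*(1 + K²)
1/(u(31, -15) + 1/(493 - 176)) = 1/((4 - 1*31 - 1*31³) + 1/(493 - 176)) = 1/((4 - 31 - 1*29791) + 1/317) = 1/((4 - 31 - 29791) + 1/317) = 1/(-29818 + 1/317) = 1/(-9452305/317) = -317/9452305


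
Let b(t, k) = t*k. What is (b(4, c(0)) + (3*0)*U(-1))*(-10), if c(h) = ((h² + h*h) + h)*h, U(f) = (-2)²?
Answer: 0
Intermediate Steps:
U(f) = 4
c(h) = h*(h + 2*h²) (c(h) = ((h² + h²) + h)*h = (2*h² + h)*h = (h + 2*h²)*h = h*(h + 2*h²))
b(t, k) = k*t
(b(4, c(0)) + (3*0)*U(-1))*(-10) = ((0²*(1 + 2*0))*4 + (3*0)*4)*(-10) = ((0*(1 + 0))*4 + 0*4)*(-10) = ((0*1)*4 + 0)*(-10) = (0*4 + 0)*(-10) = (0 + 0)*(-10) = 0*(-10) = 0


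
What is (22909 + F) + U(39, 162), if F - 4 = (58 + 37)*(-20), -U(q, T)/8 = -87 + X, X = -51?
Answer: 22117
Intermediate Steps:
U(q, T) = 1104 (U(q, T) = -8*(-87 - 51) = -8*(-138) = 1104)
F = -1896 (F = 4 + (58 + 37)*(-20) = 4 + 95*(-20) = 4 - 1900 = -1896)
(22909 + F) + U(39, 162) = (22909 - 1896) + 1104 = 21013 + 1104 = 22117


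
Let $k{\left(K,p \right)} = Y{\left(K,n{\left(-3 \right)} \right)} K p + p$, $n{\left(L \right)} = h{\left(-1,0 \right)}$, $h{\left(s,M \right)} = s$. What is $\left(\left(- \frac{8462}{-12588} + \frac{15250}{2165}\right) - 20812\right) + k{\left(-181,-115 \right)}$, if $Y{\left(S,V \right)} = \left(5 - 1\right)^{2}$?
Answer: $\frac{850623211849}{2725302} \approx 3.1212 \cdot 10^{5}$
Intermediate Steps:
$n{\left(L \right)} = -1$
$Y{\left(S,V \right)} = 16$ ($Y{\left(S,V \right)} = 4^{2} = 16$)
$k{\left(K,p \right)} = p + 16 K p$ ($k{\left(K,p \right)} = 16 K p + p = p + 16 K p$)
$\left(\left(- \frac{8462}{-12588} + \frac{15250}{2165}\right) - 20812\right) + k{\left(-181,-115 \right)} = \left(\left(- \frac{8462}{-12588} + \frac{15250}{2165}\right) - 20812\right) - 115 \left(1 + 16 \left(-181\right)\right) = \left(\left(\left(-8462\right) \left(- \frac{1}{12588}\right) + 15250 \cdot \frac{1}{2165}\right) - 20812\right) - 115 \left(1 - 2896\right) = \left(\left(\frac{4231}{6294} + \frac{3050}{433}\right) - 20812\right) - -332925 = \left(\frac{21028723}{2725302} - 20812\right) + 332925 = - \frac{56697956501}{2725302} + 332925 = \frac{850623211849}{2725302}$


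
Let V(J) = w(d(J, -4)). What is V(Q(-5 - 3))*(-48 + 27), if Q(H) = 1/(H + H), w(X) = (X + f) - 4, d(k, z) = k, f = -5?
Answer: 3045/16 ≈ 190.31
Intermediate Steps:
w(X) = -9 + X (w(X) = (X - 5) - 4 = (-5 + X) - 4 = -9 + X)
Q(H) = 1/(2*H)
V(J) = -9 + J
V(Q(-5 - 3))*(-48 + 27) = (-9 + 1/(2*(-5 - 3)))*(-48 + 27) = (-9 + (½)/(-8))*(-21) = (-9 + (½)*(-⅛))*(-21) = (-9 - 1/16)*(-21) = -145/16*(-21) = 3045/16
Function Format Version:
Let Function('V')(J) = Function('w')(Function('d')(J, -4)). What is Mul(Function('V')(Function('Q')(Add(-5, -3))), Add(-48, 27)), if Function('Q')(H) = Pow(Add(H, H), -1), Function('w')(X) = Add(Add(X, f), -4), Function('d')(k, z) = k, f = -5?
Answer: Rational(3045, 16) ≈ 190.31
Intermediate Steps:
Function('w')(X) = Add(-9, X) (Function('w')(X) = Add(Add(X, -5), -4) = Add(Add(-5, X), -4) = Add(-9, X))
Function('Q')(H) = Mul(Rational(1, 2), Pow(H, -1)) (Function('Q')(H) = Pow(Mul(2, H), -1) = Mul(Rational(1, 2), Pow(H, -1)))
Function('V')(J) = Add(-9, J)
Mul(Function('V')(Function('Q')(Add(-5, -3))), Add(-48, 27)) = Mul(Add(-9, Mul(Rational(1, 2), Pow(Add(-5, -3), -1))), Add(-48, 27)) = Mul(Add(-9, Mul(Rational(1, 2), Pow(-8, -1))), -21) = Mul(Add(-9, Mul(Rational(1, 2), Rational(-1, 8))), -21) = Mul(Add(-9, Rational(-1, 16)), -21) = Mul(Rational(-145, 16), -21) = Rational(3045, 16)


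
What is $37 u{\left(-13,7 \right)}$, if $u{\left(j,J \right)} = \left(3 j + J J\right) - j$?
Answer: $851$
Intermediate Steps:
$u{\left(j,J \right)} = J^{2} + 2 j$ ($u{\left(j,J \right)} = \left(3 j + J^{2}\right) - j = \left(J^{2} + 3 j\right) - j = J^{2} + 2 j$)
$37 u{\left(-13,7 \right)} = 37 \left(7^{2} + 2 \left(-13\right)\right) = 37 \left(49 - 26\right) = 37 \cdot 23 = 851$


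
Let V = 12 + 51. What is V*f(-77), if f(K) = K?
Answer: -4851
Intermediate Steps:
V = 63
V*f(-77) = 63*(-77) = -4851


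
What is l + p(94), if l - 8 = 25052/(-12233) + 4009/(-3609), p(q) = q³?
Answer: 36669581202259/44148897 ≈ 8.3059e+5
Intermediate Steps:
l = 213736411/44148897 (l = 8 + (25052/(-12233) + 4009/(-3609)) = 8 + (25052*(-1/12233) + 4009*(-1/3609)) = 8 + (-25052/12233 - 4009/3609) = 8 - 139454765/44148897 = 213736411/44148897 ≈ 4.8413)
l + p(94) = 213736411/44148897 + 94³ = 213736411/44148897 + 830584 = 36669581202259/44148897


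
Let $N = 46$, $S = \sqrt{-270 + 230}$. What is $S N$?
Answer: $92 i \sqrt{10} \approx 290.93 i$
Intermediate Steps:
$S = 2 i \sqrt{10}$ ($S = \sqrt{-40} = 2 i \sqrt{10} \approx 6.3246 i$)
$S N = 2 i \sqrt{10} \cdot 46 = 92 i \sqrt{10}$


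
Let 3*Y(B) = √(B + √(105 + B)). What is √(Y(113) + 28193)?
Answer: √(253737 + 3*√(113 + √218))/3 ≈ 167.92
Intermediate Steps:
Y(B) = √(B + √(105 + B))/3
√(Y(113) + 28193) = √(√(113 + √(105 + 113))/3 + 28193) = √(√(113 + √218)/3 + 28193) = √(28193 + √(113 + √218)/3)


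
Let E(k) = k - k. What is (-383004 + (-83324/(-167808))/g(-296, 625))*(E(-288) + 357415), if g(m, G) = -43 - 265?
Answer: -1768803027964098425/12921216 ≈ -1.3689e+11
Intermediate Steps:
g(m, G) = -308
E(k) = 0
(-383004 + (-83324/(-167808))/g(-296, 625))*(E(-288) + 357415) = (-383004 - 83324/(-167808)/(-308))*(0 + 357415) = (-383004 - 83324*(-1/167808)*(-1/308))*357415 = (-383004 + (20831/41952)*(-1/308))*357415 = (-383004 - 20831/12921216)*357415 = -4948877433695/12921216*357415 = -1768803027964098425/12921216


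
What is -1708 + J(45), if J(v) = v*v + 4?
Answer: 321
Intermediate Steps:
J(v) = 4 + v**2 (J(v) = v**2 + 4 = 4 + v**2)
-1708 + J(45) = -1708 + (4 + 45**2) = -1708 + (4 + 2025) = -1708 + 2029 = 321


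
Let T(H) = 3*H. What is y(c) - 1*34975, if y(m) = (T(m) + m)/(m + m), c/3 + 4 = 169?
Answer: -34973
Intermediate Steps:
c = 495 (c = -12 + 3*169 = -12 + 507 = 495)
y(m) = 2 (y(m) = (3*m + m)/(m + m) = (4*m)/((2*m)) = (4*m)*(1/(2*m)) = 2)
y(c) - 1*34975 = 2 - 1*34975 = 2 - 34975 = -34973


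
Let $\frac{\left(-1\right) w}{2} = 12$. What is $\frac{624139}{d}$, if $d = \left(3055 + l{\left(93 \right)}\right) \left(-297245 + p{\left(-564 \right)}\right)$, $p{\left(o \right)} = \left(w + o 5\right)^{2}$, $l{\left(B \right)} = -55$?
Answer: $\frac{624139}{23373273000} \approx 2.6703 \cdot 10^{-5}$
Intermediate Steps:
$w = -24$ ($w = \left(-2\right) 12 = -24$)
$p{\left(o \right)} = \left(-24 + 5 o\right)^{2}$ ($p{\left(o \right)} = \left(-24 + o 5\right)^{2} = \left(-24 + 5 o\right)^{2}$)
$d = 23373273000$ ($d = \left(3055 - 55\right) \left(-297245 + \left(-24 + 5 \left(-564\right)\right)^{2}\right) = 3000 \left(-297245 + \left(-24 - 2820\right)^{2}\right) = 3000 \left(-297245 + \left(-2844\right)^{2}\right) = 3000 \left(-297245 + 8088336\right) = 3000 \cdot 7791091 = 23373273000$)
$\frac{624139}{d} = \frac{624139}{23373273000}$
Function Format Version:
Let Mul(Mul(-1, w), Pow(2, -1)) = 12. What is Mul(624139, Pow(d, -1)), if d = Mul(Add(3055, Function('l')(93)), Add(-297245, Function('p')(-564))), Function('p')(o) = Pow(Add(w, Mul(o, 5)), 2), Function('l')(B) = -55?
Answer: Rational(624139, 23373273000) ≈ 2.6703e-5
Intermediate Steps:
w = -24 (w = Mul(-2, 12) = -24)
Function('p')(o) = Pow(Add(-24, Mul(5, o)), 2) (Function('p')(o) = Pow(Add(-24, Mul(o, 5)), 2) = Pow(Add(-24, Mul(5, o)), 2))
d = 23373273000 (d = Mul(Add(3055, -55), Add(-297245, Pow(Add(-24, Mul(5, -564)), 2))) = Mul(3000, Add(-297245, Pow(Add(-24, -2820), 2))) = Mul(3000, Add(-297245, Pow(-2844, 2))) = Mul(3000, Add(-297245, 8088336)) = Mul(3000, 7791091) = 23373273000)
Mul(624139, Pow(d, -1)) = Mul(624139, Pow(23373273000, -1)) = Mul(624139, Rational(1, 23373273000)) = Rational(624139, 23373273000)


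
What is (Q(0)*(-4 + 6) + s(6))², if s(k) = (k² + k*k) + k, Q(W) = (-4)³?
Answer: 2500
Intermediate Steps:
Q(W) = -64
s(k) = k + 2*k² (s(k) = (k² + k²) + k = 2*k² + k = k + 2*k²)
(Q(0)*(-4 + 6) + s(6))² = (-64*(-4 + 6) + 6*(1 + 2*6))² = (-64*2 + 6*(1 + 12))² = (-128 + 6*13)² = (-128 + 78)² = (-50)² = 2500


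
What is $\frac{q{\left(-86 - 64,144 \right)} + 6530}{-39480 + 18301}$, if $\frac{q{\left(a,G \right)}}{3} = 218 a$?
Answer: $\frac{91570}{21179} \approx 4.3236$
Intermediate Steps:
$q{\left(a,G \right)} = 654 a$ ($q{\left(a,G \right)} = 3 \cdot 218 a = 654 a$)
$\frac{q{\left(-86 - 64,144 \right)} + 6530}{-39480 + 18301} = \frac{654 \left(-86 - 64\right) + 6530}{-39480 + 18301} = \frac{654 \left(-150\right) + 6530}{-21179} = \left(-98100 + 6530\right) \left(- \frac{1}{21179}\right) = \left(-91570\right) \left(- \frac{1}{21179}\right) = \frac{91570}{21179}$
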